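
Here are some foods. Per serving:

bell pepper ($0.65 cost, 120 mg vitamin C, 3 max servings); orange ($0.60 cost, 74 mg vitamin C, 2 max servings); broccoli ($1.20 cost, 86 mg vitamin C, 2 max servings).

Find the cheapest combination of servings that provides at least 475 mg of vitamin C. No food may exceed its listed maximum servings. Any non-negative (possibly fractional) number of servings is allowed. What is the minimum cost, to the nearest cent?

Cost per mg of vitamin C: bell pepper $0.0054, orange $0.0081, broccoli $0.0140.
Take 3 servings of bell pepper: +360.0 mg vitamin C for $1.95 (total $1.95, still need 115.0 mg).
Take 1.554 servings of orange: +115.0 mg vitamin C for $0.93 (total $2.88, still need 0.0 mg).
Filling from the cheapest source first is optimal under one linear minimum: $2.88.

$2.88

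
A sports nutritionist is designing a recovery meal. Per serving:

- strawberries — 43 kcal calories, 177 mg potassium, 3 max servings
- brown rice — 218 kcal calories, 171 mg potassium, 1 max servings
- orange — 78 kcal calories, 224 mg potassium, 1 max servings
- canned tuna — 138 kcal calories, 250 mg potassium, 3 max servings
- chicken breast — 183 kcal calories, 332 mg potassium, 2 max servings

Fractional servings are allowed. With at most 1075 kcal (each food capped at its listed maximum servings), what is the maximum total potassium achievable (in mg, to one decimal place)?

2238.0 mg

Potassium per kcal: strawberries 4.116, orange 2.872, chicken breast 1.814, canned tuna 1.812, brown rice 0.7844.
Take 3 servings of strawberries: uses 129 kcal, +531.0 mg potassium (running total 531.0 mg).
Take 1 serving of orange: uses 78 kcal, +224.0 mg potassium (running total 755.0 mg).
Take 2 servings of chicken breast: uses 366 kcal, +664.0 mg potassium (running total 1419.0 mg).
Take 3 servings of canned tuna: uses 414 kcal, +750.0 mg potassium (running total 2169.0 mg).
Take 0.4037 servings of brown rice: uses 88 kcal, +69.0 mg potassium (running total 2238.0 mg).
Filling greedily by potassium-per-kcal is optimal for one linear limit, giving 2238.0 mg.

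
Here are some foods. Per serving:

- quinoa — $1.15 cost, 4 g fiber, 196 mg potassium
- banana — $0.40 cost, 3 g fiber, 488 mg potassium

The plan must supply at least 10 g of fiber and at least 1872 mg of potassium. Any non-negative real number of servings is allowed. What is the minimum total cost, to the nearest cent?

At the optimum either one food covers both requirements or two foods hit both targets exactly; no other combination can be cheaper.
quinoa only: max(10/4, 1872/196) = 9.551 servings → $10.98.
banana only: max(10/3, 1872/488) = 3.836 servings → $1.53.
quinoa + banana with both targets exact would need a negative amount; discard.
So the least-cost plan costs $1.53.

$1.53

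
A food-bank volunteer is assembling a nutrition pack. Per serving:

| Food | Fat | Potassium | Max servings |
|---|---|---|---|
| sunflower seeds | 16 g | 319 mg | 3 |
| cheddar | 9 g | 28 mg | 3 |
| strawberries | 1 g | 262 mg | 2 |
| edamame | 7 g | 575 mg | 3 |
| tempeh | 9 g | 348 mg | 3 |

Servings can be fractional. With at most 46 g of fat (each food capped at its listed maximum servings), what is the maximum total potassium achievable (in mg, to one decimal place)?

Potassium per g fat: strawberries 262, edamame 82.14, tempeh 38.67, sunflower seeds 19.94, cheddar 3.111.
Take 2 servings of strawberries: uses 2 g fat, +524.0 mg potassium (running total 524.0 mg).
Take 3 servings of edamame: uses 21 g fat, +1725.0 mg potassium (running total 2249.0 mg).
Take 2.556 servings of tempeh: uses 23 g fat, +889.3 mg potassium (running total 3138.3 mg).
Filling greedily by potassium-per-g fat is optimal for one linear limit, giving 3138.3 mg.

3138.3 mg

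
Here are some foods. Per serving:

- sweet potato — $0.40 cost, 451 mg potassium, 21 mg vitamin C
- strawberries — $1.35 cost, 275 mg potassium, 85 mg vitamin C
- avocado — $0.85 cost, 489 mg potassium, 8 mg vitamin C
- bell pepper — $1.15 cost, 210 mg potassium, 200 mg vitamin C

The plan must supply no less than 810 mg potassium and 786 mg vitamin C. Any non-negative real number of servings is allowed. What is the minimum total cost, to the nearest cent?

sweet potato only: max(810/451, 786/21) = 37.43 servings → $14.97.
strawberries only: max(810/275, 786/85) = 9.247 servings → $12.48.
avocado only: max(810/489, 786/8) = 98.25 servings → $83.51.
bell pepper only: max(810/210, 786/200) = 3.93 servings → $4.52.
sweet potato + strawberries: intersection lies outside the first quadrant.
sweet potato + avocado: intersection lies outside the first quadrant.
sweet potato + bell pepper: intersection lies outside the first quadrant.
strawberries + avocado with both targets exact would need a negative amount; discard.
strawberries + bell pepper: the both-tight solution has a negative serving — not a feasible corner.
avocado + bell pepper: intersection lies outside the first quadrant.
So the least-cost plan costs $4.52.

$4.52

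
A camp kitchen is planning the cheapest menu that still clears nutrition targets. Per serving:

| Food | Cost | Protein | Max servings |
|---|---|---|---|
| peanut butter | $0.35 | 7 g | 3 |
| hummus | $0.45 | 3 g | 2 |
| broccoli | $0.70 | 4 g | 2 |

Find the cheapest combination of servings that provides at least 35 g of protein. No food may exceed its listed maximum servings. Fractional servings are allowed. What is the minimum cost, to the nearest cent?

Cost per g of protein: peanut butter $0.0500, hummus $0.1500, broccoli $0.1750.
Take 3 servings of peanut butter: +21.0 g protein for $1.05 (total $1.05, still need 14.0 g).
Take 2 servings of hummus: +6.0 g protein for $0.90 (total $1.95, still need 8.0 g).
Take 2 servings of broccoli: +8.0 g protein for $1.40 (total $3.35, still need 0.0 g).
Filling from the cheapest source first is optimal under one linear minimum: $3.35.

$3.35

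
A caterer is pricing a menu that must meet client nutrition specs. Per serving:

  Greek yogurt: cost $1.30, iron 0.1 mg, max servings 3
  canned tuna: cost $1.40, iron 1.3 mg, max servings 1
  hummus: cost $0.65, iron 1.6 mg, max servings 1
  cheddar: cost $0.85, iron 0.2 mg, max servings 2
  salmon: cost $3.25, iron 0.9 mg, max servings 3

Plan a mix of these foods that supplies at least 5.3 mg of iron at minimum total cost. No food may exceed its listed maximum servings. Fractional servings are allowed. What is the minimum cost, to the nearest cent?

Cost per mg of iron: hummus $0.4062, canned tuna $1.0769, salmon $3.6111, cheddar $4.2500, Greek yogurt $13.0000.
Take 1 serving of hummus: +1.6 mg iron for $0.65 (total $0.65, still need 3.7 mg).
Take 1 serving of canned tuna: +1.3 mg iron for $1.40 (total $2.05, still need 2.4 mg).
Take 2.667 servings of salmon: +2.4 mg iron for $8.67 (total $10.72, still need 0.0 mg).
Greedy by cheapest-per-mg is optimal for a single linear constraint, so the minimum cost is $10.72.

$10.72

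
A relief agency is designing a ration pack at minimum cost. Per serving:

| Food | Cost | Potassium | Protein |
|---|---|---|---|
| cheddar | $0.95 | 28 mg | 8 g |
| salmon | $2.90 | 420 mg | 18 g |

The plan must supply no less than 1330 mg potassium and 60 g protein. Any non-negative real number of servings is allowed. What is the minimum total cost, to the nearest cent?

$9.52

This is a tiny linear program; its minimum lies at a vertex of the feasible set. List the vertices and price them.
cheddar only: max(1330/28, 60/8) = 47.5 servings → $45.12.
salmon only: max(1330/420, 60/18) = 3.333 servings → $9.67.
cheddar + salmon with both tight: 0.4412 servings and 3.137 servings → $9.52.
So the least-cost plan costs $9.52.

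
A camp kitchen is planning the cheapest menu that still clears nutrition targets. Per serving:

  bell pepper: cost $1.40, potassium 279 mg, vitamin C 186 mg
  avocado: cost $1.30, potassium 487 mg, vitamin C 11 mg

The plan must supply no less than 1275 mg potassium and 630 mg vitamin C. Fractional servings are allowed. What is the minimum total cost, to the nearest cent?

Two binding constraints pin down two serving amounts, so the optimal mix uses at most two foods. The candidates are each food alone (scaled to the tighter of potassium/vitamin C) and each pair with both constraints tight.
bell pepper only: max(1275/279, 630/186) = 4.57 servings → $6.40.
avocado only: max(1275/487, 630/11) = 57.27 servings → $74.45.
bell pepper + avocado with both tight: 3.346 servings and 0.7014 servings → $5.60.
So the least-cost plan costs $5.60.

$5.60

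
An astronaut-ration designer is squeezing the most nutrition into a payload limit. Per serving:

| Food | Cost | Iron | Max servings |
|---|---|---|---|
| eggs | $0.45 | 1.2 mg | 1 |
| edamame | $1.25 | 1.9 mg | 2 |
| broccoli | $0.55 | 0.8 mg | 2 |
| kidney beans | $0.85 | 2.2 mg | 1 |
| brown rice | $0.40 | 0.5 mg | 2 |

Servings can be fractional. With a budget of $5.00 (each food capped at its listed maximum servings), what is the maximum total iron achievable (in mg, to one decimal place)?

8.9 mg

Iron per dollar: eggs 2.667, kidney beans 2.588, edamame 1.52, broccoli 1.455, brown rice 1.25.
Take 1 serving of eggs: spends $0.45, +1.2 mg iron (running total 1.2 mg).
Take 1 serving of kidney beans: spends $0.85, +2.2 mg iron (running total 3.4 mg).
Take 2 servings of edamame: spends $2.50, +3.8 mg iron (running total 7.2 mg).
Take 2 servings of broccoli: spends $1.10, +1.6 mg iron (running total 8.8 mg).
Take 0.25 servings of brown rice: spends $0.10, +0.1 mg iron (running total 8.9 mg).
Greedy by best ratio exhausts the cost allowance optimally: 8.9 mg.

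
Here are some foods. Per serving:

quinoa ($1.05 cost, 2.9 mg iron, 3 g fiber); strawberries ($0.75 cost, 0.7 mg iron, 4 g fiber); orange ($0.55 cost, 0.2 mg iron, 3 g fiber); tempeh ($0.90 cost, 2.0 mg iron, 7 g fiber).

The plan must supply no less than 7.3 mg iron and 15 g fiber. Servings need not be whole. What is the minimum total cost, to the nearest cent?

$2.91

Check every corner: each single food scaled to meet both minima, and each pair solved so both constraints bind.
quinoa only: max(7.3/2.9, 15/3) = 5 servings → $5.25.
strawberries only: max(7.3/0.7, 15/4) = 10.43 servings → $7.82.
orange only: max(7.3/0.2, 15/3) = 36.5 servings → $20.07.
tempeh only: max(7.3/2.0, 15/7) = 3.65 servings → $3.29.
quinoa + strawberries with both tight: 1.968 servings and 2.274 servings → $3.77.
quinoa + orange with both tight: 2.333 servings and 2.667 servings → $3.92.
quinoa + tempeh with both tight: 1.476 servings and 1.51 servings → $2.91.
strawberries + orange with both targets exact would need a negative amount; discard.
strawberries + tempeh: intersection lies outside the first quadrant.
orange + tempeh with both targets exact would need a negative amount; discard.
The minimum over all feasible corners is $2.91.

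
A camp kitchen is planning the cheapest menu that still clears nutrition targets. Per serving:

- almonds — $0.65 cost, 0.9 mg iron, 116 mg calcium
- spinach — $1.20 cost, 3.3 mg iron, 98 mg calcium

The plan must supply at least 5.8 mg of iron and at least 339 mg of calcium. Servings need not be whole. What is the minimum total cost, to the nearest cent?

$2.71

With two linear requirements the optimum uses one or two foods; enumerate the corners.
almonds only: max(5.8/0.9, 339/116) = 6.444 servings → $4.19.
spinach only: max(5.8/3.3, 339/98) = 3.459 servings → $4.15.
almonds + spinach with both tight: 1.868 servings and 1.248 servings → $2.71.
Cheapest feasible corner: $2.71.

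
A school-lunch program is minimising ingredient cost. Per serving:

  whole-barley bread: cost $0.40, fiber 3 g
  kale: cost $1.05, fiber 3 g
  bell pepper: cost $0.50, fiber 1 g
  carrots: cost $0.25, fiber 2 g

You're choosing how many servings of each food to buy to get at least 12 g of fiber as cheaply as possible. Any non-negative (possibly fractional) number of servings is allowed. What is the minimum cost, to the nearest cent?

Cost per g of fiber: carrots $0.1250, whole-barley bread $0.1333, kale $0.3500, bell pepper $0.5000.
With no serving limits, use only carrots: 12 g / 2 g = 6 servings × $0.25 = $1.50.

$1.50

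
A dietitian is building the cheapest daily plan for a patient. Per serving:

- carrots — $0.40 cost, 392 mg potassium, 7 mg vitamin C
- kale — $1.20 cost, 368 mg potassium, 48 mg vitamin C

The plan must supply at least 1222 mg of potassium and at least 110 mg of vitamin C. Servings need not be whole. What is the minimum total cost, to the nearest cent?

$3.00

carrots only: max(1222/392, 110/7) = 15.71 servings → $6.29.
kale only: max(1222/368, 110/48) = 3.321 servings → $3.98.
carrots + kale with both tight: 1.119 servings and 2.128 servings → $3.00.
So the least-cost plan costs $3.00.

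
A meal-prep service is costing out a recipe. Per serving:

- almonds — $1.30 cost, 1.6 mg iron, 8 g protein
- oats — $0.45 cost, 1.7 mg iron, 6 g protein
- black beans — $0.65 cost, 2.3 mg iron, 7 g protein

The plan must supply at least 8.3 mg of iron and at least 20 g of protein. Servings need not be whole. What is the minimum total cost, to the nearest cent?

This is a tiny linear program; its minimum lies at a vertex of the feasible set. List the vertices and price them.
almonds only: max(8.3/1.6, 20/8) = 5.188 servings → $6.74.
oats only: max(8.3/1.7, 20/6) = 4.882 servings → $2.20.
black beans only: max(8.3/2.3, 20/7) = 3.609 servings → $2.35.
almonds + oats with both targets exact would need a negative amount; discard.
almonds + black beans: intersection lies outside the first quadrant.
oats + black beans: the both-tight solution has a negative serving — not a feasible corner.
So the least-cost plan costs $2.20.

$2.20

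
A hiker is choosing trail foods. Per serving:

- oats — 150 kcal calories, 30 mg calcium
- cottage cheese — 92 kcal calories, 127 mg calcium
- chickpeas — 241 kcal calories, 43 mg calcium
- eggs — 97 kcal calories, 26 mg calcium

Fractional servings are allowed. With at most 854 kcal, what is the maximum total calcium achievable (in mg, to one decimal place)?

Calcium per kcal: cottage cheese 1.38, eggs 0.268, oats 0.2, chickpeas 0.1784.
With no serving limits, spend the whole calories allowance on cottage cheese: 854 kcal / 92 kcal × 127 mg = 1178.9 mg.

1178.9 mg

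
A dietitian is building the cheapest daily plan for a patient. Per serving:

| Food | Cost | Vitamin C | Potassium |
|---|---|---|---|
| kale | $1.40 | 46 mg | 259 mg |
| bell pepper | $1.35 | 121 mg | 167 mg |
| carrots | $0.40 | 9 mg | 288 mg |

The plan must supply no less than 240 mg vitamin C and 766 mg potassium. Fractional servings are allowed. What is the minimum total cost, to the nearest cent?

Compare the cost at each extreme point of the feasible region.
kale only: max(240/46, 766/259) = 5.217 servings → $7.30.
bell pepper only: max(240/121, 766/167) = 4.587 servings → $6.19.
carrots only: max(240/9, 766/288) = 26.67 servings → $10.67.
kale + bell pepper with both tight: 2.224 servings and 1.138 servings → $4.65.
kale + carrots: intersection lies outside the first quadrant.
bell pepper + carrots with both tight: 1.866 servings and 1.578 servings → $3.15.
So the least-cost plan costs $3.15.

$3.15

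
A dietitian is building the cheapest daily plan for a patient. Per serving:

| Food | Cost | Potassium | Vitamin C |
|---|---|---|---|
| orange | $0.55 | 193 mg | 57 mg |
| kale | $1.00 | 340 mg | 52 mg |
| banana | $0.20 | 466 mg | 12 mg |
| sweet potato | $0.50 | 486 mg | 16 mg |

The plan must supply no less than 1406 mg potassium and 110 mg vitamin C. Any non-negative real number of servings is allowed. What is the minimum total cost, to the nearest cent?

$1.27

orange only: max(1406/193, 110/57) = 7.285 servings → $4.01.
kale only: max(1406/340, 110/52) = 4.135 servings → $4.14.
banana only: max(1406/466, 110/12) = 9.167 servings → $1.83.
sweet potato only: max(1406/486, 110/16) = 6.875 servings → $3.44.
orange + kale with both targets exact would need a negative amount; discard.
orange + banana with both tight: 1.418 servings and 2.43 servings → $1.27.
orange + sweet potato with both tight: 1.258 servings and 2.393 servings → $1.89.
kale + banana with both tight: 1.706 servings and 1.772 servings → $2.06.
kale + sweet potato with both tight: 1.561 servings and 1.801 servings → $2.46.
banana + sweet potato: the both-tight solution has a negative serving — not a feasible corner.
The minimum over all feasible corners is $1.27.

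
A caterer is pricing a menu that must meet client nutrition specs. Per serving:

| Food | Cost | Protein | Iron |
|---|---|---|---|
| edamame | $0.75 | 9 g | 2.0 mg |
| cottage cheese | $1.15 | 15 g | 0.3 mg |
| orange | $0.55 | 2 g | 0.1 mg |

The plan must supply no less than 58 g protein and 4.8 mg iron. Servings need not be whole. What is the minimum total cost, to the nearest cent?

$4.57

With two linear requirements the optimum uses one or two foods; enumerate the corners.
edamame only: max(58/9, 4.8/2.0) = 6.444 servings → $4.83.
cottage cheese only: max(58/15, 4.8/0.3) = 16 servings → $18.40.
orange only: max(58/2, 4.8/0.1) = 48 servings → $26.40.
edamame + cottage cheese with both tight: 2 servings and 2.667 servings → $4.57.
edamame + orange with both tight: 1.226 servings and 23.48 servings → $13.84.
cottage cheese + orange: intersection lies outside the first quadrant.
The minimum over all feasible corners is $4.57.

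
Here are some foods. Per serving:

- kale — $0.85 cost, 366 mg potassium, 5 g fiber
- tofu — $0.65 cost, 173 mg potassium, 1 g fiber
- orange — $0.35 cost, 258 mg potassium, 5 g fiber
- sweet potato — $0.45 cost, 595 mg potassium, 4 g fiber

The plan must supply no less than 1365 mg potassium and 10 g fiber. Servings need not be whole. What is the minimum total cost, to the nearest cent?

The cheapest plan sits at a corner of the feasible region — with two constraints it uses at most two foods.
kale only: max(1365/366, 10/5) = 3.73 servings → $3.17.
tofu only: max(1365/173, 10/1) = 10 servings → $6.50.
orange only: max(1365/258, 10/5) = 5.291 servings → $1.85.
sweet potato only: max(1365/595, 10/4) = 2.5 servings → $1.12.
kale + tofu with both tight: 0.7315 servings and 6.343 servings → $4.74.
kale + orange: intersection lies outside the first quadrant.
kale + sweet potato with both tight: 0.3243 servings and 2.095 servings → $1.22.
tofu + orange with both tight: 6.993 servings and 0.6013 servings → $4.76.
tofu + sweet potato with both targets exact would need a negative amount; discard.
orange + sweet potato with both tight: 0.2522 servings and 2.185 servings → $1.07.
Cheapest feasible corner: $1.07.

$1.07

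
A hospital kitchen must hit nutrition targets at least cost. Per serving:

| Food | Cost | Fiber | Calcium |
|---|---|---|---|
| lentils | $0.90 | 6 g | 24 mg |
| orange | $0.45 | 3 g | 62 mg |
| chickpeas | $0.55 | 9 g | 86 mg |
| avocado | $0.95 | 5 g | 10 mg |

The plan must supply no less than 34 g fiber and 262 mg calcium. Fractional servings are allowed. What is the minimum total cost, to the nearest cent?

Two binding constraints pin down two serving amounts, so the optimal mix uses at most two foods. The candidates are each food alone (scaled to the tighter of fiber/calcium) and each pair with both constraints tight.
lentils only: max(34/6, 262/24) = 10.92 servings → $9.82.
orange only: max(34/3, 262/62) = 11.33 servings → $5.10.
chickpeas only: max(34/9, 262/86) = 3.778 servings → $2.08.
avocado only: max(34/5, 262/10) = 26.2 servings → $24.89.
lentils + orange with both tight: 4.407 servings and 2.52 servings → $5.10.
lentils + chickpeas with both tight: 1.887 servings and 2.52 servings → $3.08.
lentils + avocado with both targets exact would need a negative amount; discard.
orange + chickpeas with both targets exact would need a negative amount; discard.
orange + avocado with both tight: 3.464 servings and 4.721 servings → $6.04.
chickpeas + avocado with both tight: 2.853 servings and 1.665 servings → $3.15.
The minimum over all feasible corners is $2.08.

$2.08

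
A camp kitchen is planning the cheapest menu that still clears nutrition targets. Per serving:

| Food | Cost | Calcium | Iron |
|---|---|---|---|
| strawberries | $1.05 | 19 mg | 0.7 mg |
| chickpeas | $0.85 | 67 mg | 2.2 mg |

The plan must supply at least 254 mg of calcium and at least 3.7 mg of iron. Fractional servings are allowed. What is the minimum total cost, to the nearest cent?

With two linear requirements the optimum uses one or two foods; enumerate the corners.
strawberries only: max(254/19, 3.7/0.7) = 13.37 servings → $14.04.
chickpeas only: max(254/67, 3.7/2.2) = 3.791 servings → $3.22.
strawberries + chickpeas: the both-tight solution has a negative serving — not a feasible corner.
The minimum over all feasible corners is $3.22.

$3.22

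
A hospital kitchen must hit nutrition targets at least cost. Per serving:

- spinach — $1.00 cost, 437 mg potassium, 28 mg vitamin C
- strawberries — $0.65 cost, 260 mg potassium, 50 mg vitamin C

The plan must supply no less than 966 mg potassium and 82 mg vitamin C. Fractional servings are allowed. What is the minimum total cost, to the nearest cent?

$2.24

spinach only: max(966/437, 82/28) = 2.929 servings → $2.93.
strawberries only: max(966/260, 82/50) = 3.715 servings → $2.42.
spinach + strawberries with both tight: 1.852 servings and 0.603 servings → $2.24.
So the least-cost plan costs $2.24.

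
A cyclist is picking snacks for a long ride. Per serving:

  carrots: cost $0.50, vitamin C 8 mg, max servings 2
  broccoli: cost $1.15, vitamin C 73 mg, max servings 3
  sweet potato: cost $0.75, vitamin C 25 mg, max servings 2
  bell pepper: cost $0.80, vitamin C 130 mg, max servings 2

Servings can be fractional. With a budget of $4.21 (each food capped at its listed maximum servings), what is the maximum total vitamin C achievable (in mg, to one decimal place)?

425.7 mg

Vitamin C per dollar: bell pepper 162.5, broccoli 63.48, sweet potato 33.33, carrots 16.
Take 2 servings of bell pepper: spends $1.60, +260.0 mg vitamin C (running total 260.0 mg).
Take 2.27 servings of broccoli: spends $2.61, +165.7 mg vitamin C (running total 425.7 mg).
Greedy by best ratio exhausts the cost allowance optimally: 425.7 mg.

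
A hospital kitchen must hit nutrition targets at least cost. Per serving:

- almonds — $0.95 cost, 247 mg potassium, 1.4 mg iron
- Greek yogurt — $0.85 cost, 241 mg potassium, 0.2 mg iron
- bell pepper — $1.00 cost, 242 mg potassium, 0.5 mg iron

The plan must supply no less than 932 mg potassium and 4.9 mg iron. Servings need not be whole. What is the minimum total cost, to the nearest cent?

$3.56

Minimising a linear cost over {potassium ≥ 932, iron ≥ 4.9, servings ≥ 0} — the optimum is at a vertex, using one or two foods.
almonds only: max(932/247, 4.9/1.4) = 3.773 servings → $3.58.
Greek yogurt only: max(932/241, 4.9/0.2) = 24.5 servings → $20.82.
bell pepper only: max(932/242, 4.9/0.5) = 9.8 servings → $9.80.
almonds + Greek yogurt with both tight: 3.453 servings and 0.3281 servings → $3.56.
almonds + bell pepper with both tight: 3.343 servings and 0.4389 servings → $3.62.
Greek yogurt + bell pepper: the both-tight solution has a negative serving — not a feasible corner.
The minimum over all feasible corners is $3.56.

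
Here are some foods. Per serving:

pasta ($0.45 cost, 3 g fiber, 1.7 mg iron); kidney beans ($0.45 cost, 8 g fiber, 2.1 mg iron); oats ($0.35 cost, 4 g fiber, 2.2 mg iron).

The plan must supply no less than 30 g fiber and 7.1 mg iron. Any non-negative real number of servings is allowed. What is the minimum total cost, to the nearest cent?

$1.69

pasta only: max(30/3, 7.1/1.7) = 10 servings → $4.50.
kidney beans only: max(30/8, 7.1/2.1) = 3.75 servings → $1.69.
oats only: max(30/4, 7.1/2.2) = 7.5 servings → $2.62.
pasta + kidney beans: intersection lies outside the first quadrant.
pasta + oats: the both-tight solution has a negative serving — not a feasible corner.
kidney beans + oats: intersection lies outside the first quadrant.
Cheapest feasible corner: $1.69.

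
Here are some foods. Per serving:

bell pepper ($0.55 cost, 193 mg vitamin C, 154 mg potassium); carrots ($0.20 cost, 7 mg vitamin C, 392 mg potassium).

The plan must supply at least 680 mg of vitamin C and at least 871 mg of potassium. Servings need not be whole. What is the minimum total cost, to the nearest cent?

A basic optimal solution has at most two foods positive. Try each food alone and each pair with both targets met exactly.
bell pepper only: max(680/193, 871/154) = 5.656 servings → $3.11.
carrots only: max(680/7, 871/392) = 97.14 servings → $19.43.
bell pepper + carrots with both tight: 3.492 servings and 0.8499 servings → $2.09.
The minimum over all feasible corners is $2.09.

$2.09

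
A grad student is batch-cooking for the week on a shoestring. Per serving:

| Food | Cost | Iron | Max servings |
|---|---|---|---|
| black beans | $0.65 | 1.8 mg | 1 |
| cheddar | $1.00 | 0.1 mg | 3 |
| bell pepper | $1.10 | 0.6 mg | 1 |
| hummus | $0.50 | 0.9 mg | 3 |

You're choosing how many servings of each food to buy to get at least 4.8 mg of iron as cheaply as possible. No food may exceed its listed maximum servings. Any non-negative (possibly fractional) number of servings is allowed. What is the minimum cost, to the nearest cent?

Cost per mg of iron: black beans $0.3611, hummus $0.5556, bell pepper $1.8333, cheddar $10.0000.
Take 1 serving of black beans: +1.8 mg iron for $0.65 (total $0.65, still need 3.0 mg).
Take 3 servings of hummus: +2.7 mg iron for $1.50 (total $2.15, still need 0.3 mg).
Take 0.5 servings of bell pepper: +0.3 mg iron for $0.55 (total $2.70, still need 0.0 mg).
Filling from the cheapest source first is optimal under one linear minimum: $2.70.

$2.70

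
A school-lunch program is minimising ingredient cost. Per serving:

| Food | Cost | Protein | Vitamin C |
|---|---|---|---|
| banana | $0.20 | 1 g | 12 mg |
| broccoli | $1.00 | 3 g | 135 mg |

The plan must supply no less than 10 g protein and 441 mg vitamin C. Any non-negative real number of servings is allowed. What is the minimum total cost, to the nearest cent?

$3.30

Check every corner: each single food scaled to meet both minima, and each pair solved so both constraints bind.
banana only: max(10/1, 441/12) = 36.75 servings → $7.35.
broccoli only: max(10/3, 441/135) = 3.333 servings → $3.33.
banana + broccoli with both tight: 0.2727 servings and 3.242 servings → $3.30.
The minimum over all feasible corners is $3.30.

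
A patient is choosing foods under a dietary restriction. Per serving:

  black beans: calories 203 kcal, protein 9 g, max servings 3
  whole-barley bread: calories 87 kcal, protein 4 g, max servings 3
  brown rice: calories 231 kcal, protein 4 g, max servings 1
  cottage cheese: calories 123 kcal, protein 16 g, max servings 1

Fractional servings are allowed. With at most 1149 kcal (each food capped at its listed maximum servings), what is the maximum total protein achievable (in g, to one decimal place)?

Protein per kcal: cottage cheese 0.1301, whole-barley bread 0.04598, black beans 0.04433, brown rice 0.01732.
Take 1 serving of cottage cheese: uses 123 kcal, +16.0 g protein (running total 16.0 g).
Take 3 servings of whole-barley bread: uses 261 kcal, +12.0 g protein (running total 28.0 g).
Take 3 servings of black beans: uses 609 kcal, +27.0 g protein (running total 55.0 g).
Take 0.6753 servings of brown rice: uses 156 kcal, +2.7 g protein (running total 57.7 g).
Greedy by best ratio exhausts the calories allowance optimally: 57.7 g.

57.7 g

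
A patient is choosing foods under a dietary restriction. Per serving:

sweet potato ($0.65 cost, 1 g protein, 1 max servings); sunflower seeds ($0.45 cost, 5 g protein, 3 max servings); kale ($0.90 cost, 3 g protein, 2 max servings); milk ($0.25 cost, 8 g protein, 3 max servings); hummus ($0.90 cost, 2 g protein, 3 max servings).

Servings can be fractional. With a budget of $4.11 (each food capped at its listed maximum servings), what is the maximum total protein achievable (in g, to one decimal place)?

45.5 g

Protein per dollar: milk 32, sunflower seeds 11.11, kale 3.333, hummus 2.222, sweet potato 1.538.
Take 3 servings of milk: spends $0.75, +24.0 g protein (running total 24.0 g).
Take 3 servings of sunflower seeds: spends $1.35, +15.0 g protein (running total 39.0 g).
Take 2 servings of kale: spends $1.80, +6.0 g protein (running total 45.0 g).
Take 0.2333 servings of hummus: spends $0.21, +0.5 g protein (running total 45.5 g).
Greedy by best ratio exhausts the cost allowance optimally: 45.5 g.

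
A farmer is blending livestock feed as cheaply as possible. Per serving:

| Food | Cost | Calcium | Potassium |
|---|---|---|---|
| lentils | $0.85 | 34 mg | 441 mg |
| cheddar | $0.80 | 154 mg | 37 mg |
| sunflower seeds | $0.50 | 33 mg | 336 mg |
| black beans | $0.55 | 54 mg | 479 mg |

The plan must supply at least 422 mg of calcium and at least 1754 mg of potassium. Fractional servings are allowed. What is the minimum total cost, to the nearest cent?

With two linear requirements the optimum uses one or two foods; enumerate the corners.
lentils only: max(422/34, 1754/441) = 12.41 servings → $10.55.
cheddar only: max(422/154, 1754/37) = 47.41 servings → $37.92.
sunflower seeds only: max(422/33, 1754/336) = 12.79 servings → $6.39.
black beans only: max(422/54, 1754/479) = 7.815 servings → $4.30.
lentils + cheddar with both tight: 3.818 servings and 1.897 servings → $4.76.
lentils + sunflower seeds: the both-tight solution has a negative serving — not a feasible corner.
lentils + black beans with both targets exact would need a negative amount; discard.
cheddar + sunflower seeds with both tight: 1.661 servings and 5.037 servings → $3.85.
cheddar + black beans with both tight: 1.497 servings and 3.546 servings → $3.15.
sunflower seeds + black beans: the both-tight solution has a negative serving — not a feasible corner.
Cheapest feasible corner: $3.15.

$3.15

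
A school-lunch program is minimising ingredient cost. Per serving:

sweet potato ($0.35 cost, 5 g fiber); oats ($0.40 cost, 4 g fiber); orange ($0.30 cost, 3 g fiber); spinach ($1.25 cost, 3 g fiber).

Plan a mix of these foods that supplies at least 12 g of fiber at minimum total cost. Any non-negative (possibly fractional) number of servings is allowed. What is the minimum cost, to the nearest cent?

$0.84

Cost per g of fiber: sweet potato $0.0700, oats $0.1000, orange $0.1000, spinach $0.4167.
With no serving limits, use only sweet potato: 12 g / 5 g = 2.4 servings × $0.35 = $0.84.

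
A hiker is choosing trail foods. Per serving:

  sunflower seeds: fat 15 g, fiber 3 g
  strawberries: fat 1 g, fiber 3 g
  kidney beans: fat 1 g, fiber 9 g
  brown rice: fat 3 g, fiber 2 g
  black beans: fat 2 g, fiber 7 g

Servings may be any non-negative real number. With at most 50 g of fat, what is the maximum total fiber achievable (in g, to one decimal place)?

Fiber per g fat: kidney beans 9, black beans 3.5, strawberries 3, brown rice 0.6667, sunflower seeds 0.2.
With no serving limits, spend the whole fat allowance on kidney beans: 50 g / 1 g × 9 g = 450.0 g.

450.0 g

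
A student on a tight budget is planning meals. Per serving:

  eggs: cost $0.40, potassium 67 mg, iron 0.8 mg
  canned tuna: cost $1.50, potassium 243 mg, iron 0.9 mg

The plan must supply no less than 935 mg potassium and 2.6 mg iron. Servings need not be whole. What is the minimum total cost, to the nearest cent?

$5.58

eggs only: max(935/67, 2.6/0.8) = 13.96 servings → $5.58.
canned tuna only: max(935/243, 2.6/0.9) = 3.848 servings → $5.77.
eggs + canned tuna with both targets exact would need a negative amount; discard.
The minimum over all feasible corners is $5.58.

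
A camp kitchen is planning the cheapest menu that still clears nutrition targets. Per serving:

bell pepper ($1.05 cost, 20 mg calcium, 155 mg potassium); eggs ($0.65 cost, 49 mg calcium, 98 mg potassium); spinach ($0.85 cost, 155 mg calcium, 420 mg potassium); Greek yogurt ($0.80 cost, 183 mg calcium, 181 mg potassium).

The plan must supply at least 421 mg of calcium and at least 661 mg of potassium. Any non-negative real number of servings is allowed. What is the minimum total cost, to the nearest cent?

$2.00

The cheapest plan sits at a corner of the feasible region — with two constraints it uses at most two foods.
bell pepper only: max(421/20, 661/155) = 21.05 servings → $22.10.
eggs only: max(421/49, 661/98) = 8.592 servings → $5.58.
spinach only: max(421/155, 661/420) = 2.716 servings → $2.31.
Greek yogurt only: max(421/183, 661/181) = 3.652 servings → $2.92.
bell pepper + eggs with both targets exact would need a negative amount; discard.
bell pepper + spinach with both targets exact would need a negative amount; discard.
bell pepper + Greek yogurt with both tight: 1.809 servings and 2.103 servings → $3.58.
eggs + spinach: intersection lies outside the first quadrant.
eggs + Greek yogurt with both tight: 4.938 servings and 0.9784 servings → $3.99.
spinach + Greek yogurt with both tight: 0.9172 servings and 1.524 servings → $2.00.
Cheapest feasible corner: $2.00.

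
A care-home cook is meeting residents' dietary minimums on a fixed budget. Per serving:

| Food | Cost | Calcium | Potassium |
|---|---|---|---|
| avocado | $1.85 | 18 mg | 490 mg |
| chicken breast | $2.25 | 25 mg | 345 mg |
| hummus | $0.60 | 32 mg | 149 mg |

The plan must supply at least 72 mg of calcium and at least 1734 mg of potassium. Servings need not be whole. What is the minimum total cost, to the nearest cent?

$6.56

At the optimum either one food covers both requirements or two foods hit both targets exactly; no other combination can be cheaper.
avocado only: max(72/18, 1734/490) = 4 servings → $7.40.
chicken breast only: max(72/25, 1734/345) = 5.026 servings → $11.31.
hummus only: max(72/32, 1734/149) = 11.64 servings → $6.98.
avocado + chicken breast with both tight: 3.065 servings and 0.6735 servings → $7.18.
avocado + hummus with both tight: 3.444 servings and 0.313 servings → $6.56.
chicken breast + hummus: the both-tight solution has a negative serving — not a feasible corner.
Cheapest feasible corner: $6.56.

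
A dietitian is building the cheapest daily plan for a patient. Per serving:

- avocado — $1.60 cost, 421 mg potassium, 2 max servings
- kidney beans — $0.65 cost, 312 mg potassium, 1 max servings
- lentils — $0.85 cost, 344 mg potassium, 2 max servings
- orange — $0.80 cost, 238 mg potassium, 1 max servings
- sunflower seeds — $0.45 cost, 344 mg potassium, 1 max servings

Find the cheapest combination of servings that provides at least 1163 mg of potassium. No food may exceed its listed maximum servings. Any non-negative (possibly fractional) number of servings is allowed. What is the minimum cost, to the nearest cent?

Cost per mg of potassium: sunflower seeds $0.0013, kidney beans $0.0021, lentils $0.0025, orange $0.0034, avocado $0.0038.
Take 1 serving of sunflower seeds: +344.0 mg potassium for $0.45 (total $0.45, still need 819.0 mg).
Take 1 serving of kidney beans: +312.0 mg potassium for $0.65 (total $1.10, still need 507.0 mg).
Take 1.474 servings of lentils: +507.0 mg potassium for $1.25 (total $2.35, still need 0.0 mg).
Filling from the cheapest source first is optimal under one linear minimum: $2.35.

$2.35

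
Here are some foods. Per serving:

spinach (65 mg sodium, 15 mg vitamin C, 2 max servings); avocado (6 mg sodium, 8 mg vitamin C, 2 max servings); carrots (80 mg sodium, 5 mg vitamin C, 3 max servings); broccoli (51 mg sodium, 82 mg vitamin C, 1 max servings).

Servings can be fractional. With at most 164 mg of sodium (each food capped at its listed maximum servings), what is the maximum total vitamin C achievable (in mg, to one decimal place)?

121.3 mg

Vitamin C per mg sodium: broccoli 1.608, avocado 1.333, spinach 0.2308, carrots 0.0625.
Take 1 serving of broccoli: uses 51 mg sodium, +82.0 mg vitamin C (running total 82.0 mg).
Take 2 servings of avocado: uses 12 mg sodium, +16.0 mg vitamin C (running total 98.0 mg).
Take 1.554 servings of spinach: uses 101 mg sodium, +23.3 mg vitamin C (running total 121.3 mg).
Greedy by best ratio exhausts the sodium allowance optimally: 121.3 mg.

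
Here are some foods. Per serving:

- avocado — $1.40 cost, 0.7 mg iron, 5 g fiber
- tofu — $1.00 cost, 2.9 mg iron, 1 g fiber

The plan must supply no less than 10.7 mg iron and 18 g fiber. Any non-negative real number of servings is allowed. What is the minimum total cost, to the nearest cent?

A basic optimal solution has at most two foods positive. Try each food alone and each pair with both targets met exactly.
avocado only: max(10.7/0.7, 18/5) = 15.29 servings → $21.40.
tofu only: max(10.7/2.9, 18/1) = 18 servings → $18.00.
avocado + tofu with both tight: 3.007 servings and 2.964 servings → $7.17.
Cheapest feasible corner: $7.17.

$7.17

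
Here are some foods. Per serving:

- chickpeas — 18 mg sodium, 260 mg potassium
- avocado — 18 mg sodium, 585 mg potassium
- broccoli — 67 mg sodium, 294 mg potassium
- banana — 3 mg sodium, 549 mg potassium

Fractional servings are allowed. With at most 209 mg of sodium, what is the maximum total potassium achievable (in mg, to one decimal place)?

Potassium per mg sodium: banana 183, avocado 32.5, chickpeas 14.44, broccoli 4.388.
With no serving limits, spend the whole sodium allowance on banana: 209 mg / 3 mg × 549 mg = 38247.0 mg.

38247.0 mg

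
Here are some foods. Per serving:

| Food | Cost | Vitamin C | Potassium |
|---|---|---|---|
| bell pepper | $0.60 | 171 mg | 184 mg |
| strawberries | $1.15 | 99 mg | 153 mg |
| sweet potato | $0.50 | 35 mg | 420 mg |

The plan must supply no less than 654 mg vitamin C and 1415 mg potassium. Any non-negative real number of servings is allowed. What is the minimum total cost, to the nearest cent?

A basic optimal solution has at most two foods positive. Try each food alone and each pair with both targets met exactly.
bell pepper only: max(654/171, 1415/184) = 7.69 servings → $4.61.
strawberries only: max(654/99, 1415/153) = 9.248 servings → $10.64.
sweet potato only: max(654/35, 1415/420) = 18.69 servings → $9.34.
bell pepper + strawberries with both targets exact would need a negative amount; discard.
bell pepper + sweet potato with both tight: 3.444 servings and 1.86 servings → $3.00.
strawberries + sweet potato with both tight: 6.215 servings and 1.105 servings → $7.70.
The minimum over all feasible corners is $3.00.

$3.00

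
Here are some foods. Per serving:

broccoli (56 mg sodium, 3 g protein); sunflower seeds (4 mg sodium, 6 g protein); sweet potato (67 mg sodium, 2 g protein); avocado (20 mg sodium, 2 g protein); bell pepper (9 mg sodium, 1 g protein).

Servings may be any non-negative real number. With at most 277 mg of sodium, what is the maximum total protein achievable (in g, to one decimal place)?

Protein per mg sodium: sunflower seeds 1.5, bell pepper 0.1111, avocado 0.1, broccoli 0.05357, sweet potato 0.02985.
With no serving limits, spend the whole sodium allowance on sunflower seeds: 277 mg / 4 mg × 6 g = 415.5 g.

415.5 g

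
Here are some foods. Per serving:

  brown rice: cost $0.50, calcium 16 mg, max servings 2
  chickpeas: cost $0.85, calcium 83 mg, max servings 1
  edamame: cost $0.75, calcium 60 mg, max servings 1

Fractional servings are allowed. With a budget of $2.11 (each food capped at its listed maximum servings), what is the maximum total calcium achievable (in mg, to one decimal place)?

159.3 mg

Calcium per dollar: chickpeas 97.65, edamame 80, brown rice 32.
Take 1 serving of chickpeas: spends $0.85, +83.0 mg calcium (running total 83.0 mg).
Take 1 serving of edamame: spends $0.75, +60.0 mg calcium (running total 143.0 mg).
Take 1.02 servings of brown rice: spends $0.51, +16.3 mg calcium (running total 159.3 mg).
Greedy by best ratio exhausts the cost allowance optimally: 159.3 mg.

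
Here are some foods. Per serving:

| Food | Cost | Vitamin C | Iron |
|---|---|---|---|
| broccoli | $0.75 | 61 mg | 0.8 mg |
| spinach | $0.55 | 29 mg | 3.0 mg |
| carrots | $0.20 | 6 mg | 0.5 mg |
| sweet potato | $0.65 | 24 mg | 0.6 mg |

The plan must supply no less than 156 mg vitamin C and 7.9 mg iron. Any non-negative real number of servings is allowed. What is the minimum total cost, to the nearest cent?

A basic optimal solution has at most two foods positive. Try each food alone and each pair with both targets met exactly.
broccoli only: max(156/61, 7.9/0.8) = 9.875 servings → $7.41.
spinach only: max(156/29, 7.9/3.0) = 5.379 servings → $2.96.
carrots only: max(156/6, 7.9/0.5) = 26 servings → $5.20.
sweet potato only: max(156/24, 7.9/0.6) = 13.17 servings → $8.56.
broccoli + spinach with both tight: 1.495 servings and 2.235 servings → $2.35.
broccoli + carrots with both tight: 1.191 servings and 13.89 servings → $3.67.
broccoli + sweet potato with both targets exact would need a negative amount; discard.
spinach + carrots: intersection lies outside the first quadrant.
spinach + sweet potato with both tight: 1.758 servings and 4.375 servings → $3.81.
carrots + sweet potato with both tight: 11.43 servings and 3.643 servings → $4.65.
Cheapest feasible corner: $2.35.

$2.35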